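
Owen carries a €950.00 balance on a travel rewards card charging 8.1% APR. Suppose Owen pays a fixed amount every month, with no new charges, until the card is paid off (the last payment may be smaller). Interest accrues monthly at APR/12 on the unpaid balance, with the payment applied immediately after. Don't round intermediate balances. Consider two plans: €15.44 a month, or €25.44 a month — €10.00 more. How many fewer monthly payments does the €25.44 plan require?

36 fewer payments

Monthly rate r = 8.1%/12 = 0.675% = 0.00675.
At €15.44/mo: n = ⌈−ln(1 − rB₀/P)/ln(1+r)⌉ = 80 payments (last €12.01); total interest = total paid − €950.00 = €281.77.
At €25.44/mo: 44 payments (last €4.41); total interest €148.33.
Payments saved = 80 − 44 = 36.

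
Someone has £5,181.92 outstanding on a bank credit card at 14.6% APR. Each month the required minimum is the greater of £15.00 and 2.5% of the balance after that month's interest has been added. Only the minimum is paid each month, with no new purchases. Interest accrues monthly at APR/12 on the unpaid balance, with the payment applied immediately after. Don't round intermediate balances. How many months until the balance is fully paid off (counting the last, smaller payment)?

Monthly rate r = 14.6%/12 = 1.21667% = 0.0121667.
While 2.5% of the post-interest balance exceeds £15.00, each month B ← (B·(1+r))·(1 − 0.025), i.e. B shrinks by the factor (1+r)·0.975 = 0.98686.
This holds for months 1–164. Entering month 165 the balance is £592.35; 2.5% of the post-interest balance is now below £15.00, so the flat £15.00 minimum applies from here.
From month 165 a fixed £15.00 at rate r clears £592.35 in 55 more payments. Total: 164 + 55 = 219 months.

219 months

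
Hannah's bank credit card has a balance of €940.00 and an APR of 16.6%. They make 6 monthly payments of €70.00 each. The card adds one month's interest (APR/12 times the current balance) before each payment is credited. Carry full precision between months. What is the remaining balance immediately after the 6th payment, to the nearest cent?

€585.97

Monthly rate r = 16.6%/12 = 1.38333% = 0.0138333.
Each month: B ← B·(1+r) − €70.00.
Month 1: interest €13.00; balance after payment €883.00.
Month 2: interest €12.21; balance after payment €825.22.
Month 3: interest €11.42; balance after payment €766.63.
Month 4: interest €10.61; balance after payment €707.24.
Month 5: interest €9.78; balance after payment €647.02.
Month 6: interest €8.95; balance after payment €585.97.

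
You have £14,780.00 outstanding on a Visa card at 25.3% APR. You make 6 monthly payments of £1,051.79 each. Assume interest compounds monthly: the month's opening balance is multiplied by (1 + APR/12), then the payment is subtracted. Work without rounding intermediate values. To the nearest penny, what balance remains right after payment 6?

Monthly rate r = 25.3%/12 = 2.10833% = 0.0210833.
Each month: B ← B·(1+r) − £1,051.79.
Month 1: interest £311.61; balance after payment £14,039.82.
Month 2: interest £296.01; balance after payment £13,284.04.
Month 3: interest £280.07; balance after payment £12,512.32.
Month 4: interest £263.80; balance after payment £11,724.33.
Month 5: interest £247.19; balance after payment £10,919.73.
Month 6: interest £230.22; balance after payment £10,098.16.

£10,098.16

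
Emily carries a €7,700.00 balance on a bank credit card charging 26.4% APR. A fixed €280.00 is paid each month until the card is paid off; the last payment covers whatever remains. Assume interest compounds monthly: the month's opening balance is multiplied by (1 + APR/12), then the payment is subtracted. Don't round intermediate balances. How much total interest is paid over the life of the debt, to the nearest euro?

€4,252

Monthly rate r = 26.4%/12 = 2.2% = 0.022.
Payoff takes n = ⌈−ln(1 − rB₀/P)/ln(1+r)⌉ = ⌈42.684⌉ = 43 payments; the last is €192.20.
Total paid = 42·€280.00 + €192.20 = €11,952.20.
Total interest = total paid − principal = €11,952.20 − €7,700.00 = €4,252.20.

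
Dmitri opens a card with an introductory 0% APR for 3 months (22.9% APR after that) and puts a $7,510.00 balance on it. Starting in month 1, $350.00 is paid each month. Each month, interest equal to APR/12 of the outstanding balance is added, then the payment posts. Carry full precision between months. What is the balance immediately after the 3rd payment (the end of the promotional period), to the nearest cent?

Promo months 1–3 at r₀ = 0%/12 = 0; months 4+ at r₁ = 22.9%/12 = 0.0190833.
After month 3 (no interest yet): B = $7,510.00 − 3·$350.00 = $6,460.00.

$6,460.00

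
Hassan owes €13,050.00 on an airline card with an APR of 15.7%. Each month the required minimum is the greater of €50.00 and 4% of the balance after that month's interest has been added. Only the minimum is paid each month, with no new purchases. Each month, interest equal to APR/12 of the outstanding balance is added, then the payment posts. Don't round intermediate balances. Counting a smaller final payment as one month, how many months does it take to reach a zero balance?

Monthly rate r = 15.7%/12 = 1.30833% = 0.0130833.
While 4% of the post-interest balance exceeds €50.00, each month B ← (B·(1+r))·(1 − 0.04), i.e. B shrinks by the factor (1+r)·0.96 = 0.97256.
This holds for months 1–85. Entering month 86 the balance is €1,226.04; 4% of the post-interest balance is now below €50.00, so the flat €50.00 minimum applies from here.
From month 86 a fixed €50.00 at rate r clears €1,226.04 in 30 more payments. Total: 85 + 30 = 115 months.

115 months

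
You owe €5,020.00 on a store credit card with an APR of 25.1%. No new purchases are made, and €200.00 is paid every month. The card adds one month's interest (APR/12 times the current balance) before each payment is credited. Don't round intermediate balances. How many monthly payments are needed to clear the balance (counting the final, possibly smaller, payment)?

36 months

Monthly rate r = 25.1%/12 = 2.09167% = 0.0209167.
Recurrence: B ← B·(1+r) − €200.00.
Month 1: interest €105.00; balance after payment €4,925.00.
Month 2: interest €103.01; balance after payment €4,828.02.
Closed form: n = −ln(1 − rB₀/P)/ln(1+r) = −ln(0.47499)/ln(1.02092) ≈ 35.963, so the balance reaches zero during payment 36.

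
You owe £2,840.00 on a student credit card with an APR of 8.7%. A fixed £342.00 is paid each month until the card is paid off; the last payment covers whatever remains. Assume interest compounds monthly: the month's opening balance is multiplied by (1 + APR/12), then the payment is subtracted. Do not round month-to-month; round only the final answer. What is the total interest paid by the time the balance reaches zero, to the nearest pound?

£100

Monthly rate r = 8.7%/12 = 0.725% = 0.00725.
Payoff takes n = ⌈−ln(1 − rB₀/P)/ln(1+r)⌉ = ⌈8.596⌉ = 9 payments; the last is £203.99.
Total paid = 8·£342.00 + £203.99 = £2,939.99.
Total interest = total paid − principal = £2,939.99 − £2,840.00 = £99.99.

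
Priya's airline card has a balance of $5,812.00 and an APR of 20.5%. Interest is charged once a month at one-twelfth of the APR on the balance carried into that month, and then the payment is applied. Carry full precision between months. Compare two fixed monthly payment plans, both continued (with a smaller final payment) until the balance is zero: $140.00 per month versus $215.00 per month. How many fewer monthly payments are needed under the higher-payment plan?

36 fewer payments

Monthly rate r = 20.5%/12 = 1.70833% = 0.0170833.
At $140.00/mo: n = ⌈−ln(1 − rB₀/P)/ln(1+r)⌉ = 73 payments (last $128.33); total interest = total paid − $5,812.00 = $4,396.33.
At $215.00/mo: 37 payments (last $123.95); total interest $2,051.95.
Payments saved = 73 − 37 = 36.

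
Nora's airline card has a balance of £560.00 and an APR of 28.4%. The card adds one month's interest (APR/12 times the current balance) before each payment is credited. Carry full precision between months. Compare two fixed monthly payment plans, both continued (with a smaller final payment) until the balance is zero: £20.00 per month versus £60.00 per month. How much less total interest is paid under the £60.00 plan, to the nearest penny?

£288.80

Monthly rate r = 28.4%/12 = 2.36667% = 0.0236667.
At £20.00/mo: n = ⌈−ln(1 − rB₀/P)/ln(1+r)⌉ = 47 payments (last £9.21); total interest = total paid − £560.00 = £369.21.
At £60.00/mo: 11 payments (last £40.41); total interest £80.41.
Interest saved = £369.21 − £80.41 = £288.80.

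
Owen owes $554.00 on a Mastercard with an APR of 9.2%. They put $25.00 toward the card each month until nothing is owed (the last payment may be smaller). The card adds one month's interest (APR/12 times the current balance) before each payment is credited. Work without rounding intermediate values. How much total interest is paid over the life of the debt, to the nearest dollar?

$56

Monthly rate r = 9.2%/12 = 0.766667% = 0.00766667.
Payoff takes n = ⌈−ln(1 − rB₀/P)/ln(1+r)⌉ = ⌈24.380⌉ = 25 payments; the last is $9.52.
Total paid = 24·$25.00 + $9.52 = $609.52.
Total interest = total paid − principal = $609.52 − $554.00 = $55.52.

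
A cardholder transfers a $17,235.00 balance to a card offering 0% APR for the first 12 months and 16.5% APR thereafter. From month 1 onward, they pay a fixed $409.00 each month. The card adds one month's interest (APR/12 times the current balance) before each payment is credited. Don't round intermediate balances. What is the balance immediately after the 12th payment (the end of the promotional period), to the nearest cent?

$12,327.00

Promo months 1–12 at r₀ = 0%/12 = 0; months 13+ at r₁ = 16.5%/12 = 0.01375.
After month 12 (no interest yet): B = $17,235.00 − 12·$409.00 = $12,327.00.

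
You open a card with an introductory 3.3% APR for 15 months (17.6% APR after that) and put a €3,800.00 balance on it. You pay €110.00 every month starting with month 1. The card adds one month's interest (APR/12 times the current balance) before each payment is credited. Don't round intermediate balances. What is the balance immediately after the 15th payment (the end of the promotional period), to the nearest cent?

€2,277.66

Promo months 1–15 at r₀ = 3.3%/12 = 0.00275; months 16+ at r₁ = 17.6%/12 = 0.0146667.
After month 15: iterate B ← B·(1+r₀) − €110.00 for 15 months → €2,277.66.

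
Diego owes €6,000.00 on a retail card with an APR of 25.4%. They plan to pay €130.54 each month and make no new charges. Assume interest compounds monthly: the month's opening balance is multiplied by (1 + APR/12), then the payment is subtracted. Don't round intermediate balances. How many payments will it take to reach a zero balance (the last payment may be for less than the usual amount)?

Monthly rate r = 25.4%/12 = 2.11667% = 0.0211667.
Recurrence: B ← B·(1+r) − €130.54.
Month 1: interest €127.00; balance after payment €5,996.46.
Month 2: interest €126.93; balance after payment €5,992.85.
Closed form: n = −ln(1 − rB₀/P)/ln(1+r) = −ln(0.027118)/ln(1.02117) ≈ 172.233, so the balance reaches zero during payment 173.

173 payments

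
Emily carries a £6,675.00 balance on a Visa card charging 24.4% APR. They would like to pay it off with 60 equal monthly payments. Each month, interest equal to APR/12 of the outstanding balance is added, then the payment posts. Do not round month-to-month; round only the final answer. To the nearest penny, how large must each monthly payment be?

£193.58

Monthly rate r = 24.4%/12 = 2.03333% = 0.0203333.
Level-payment amortization: P = B₀·r / (1 − (1+r)^(−n)) = 6675.00·0.0203333 / (1 − 1.02033^(−60)).
Denominator 1 − (1+r)^(−60) = 0.701134691.
P = 135.725 / 0.701134691 ≈ 193.58.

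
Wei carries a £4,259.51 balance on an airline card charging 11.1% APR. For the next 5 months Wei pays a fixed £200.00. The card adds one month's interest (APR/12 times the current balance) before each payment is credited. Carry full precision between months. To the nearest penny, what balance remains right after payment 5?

£3,441.52

Monthly rate r = 11.1%/12 = 0.925% = 0.00925.
Each month: B ← B·(1+r) − £200.00.
Month 1: interest £39.40; balance after payment £4,098.91.
Month 2: interest £37.91; balance after payment £3,936.83.
Month 3: interest £36.42; balance after payment £3,773.24.
Month 4: interest £34.90; balance after payment £3,608.14.
Month 5: interest £33.38; balance after payment £3,441.52.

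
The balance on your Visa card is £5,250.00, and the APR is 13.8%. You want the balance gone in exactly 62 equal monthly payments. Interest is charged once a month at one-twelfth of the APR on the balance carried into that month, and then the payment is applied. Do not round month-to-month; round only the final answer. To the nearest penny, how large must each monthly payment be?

Monthly rate r = 13.8%/12 = 1.15% = 0.0115.
Level-payment amortization: P = B₀·r / (1 − (1+r)^(−n)) = 5250.00·0.0115 / (1 − 1.0115^(−62)).
Denominator 1 − (1+r)^(−62) = 0.507830157.
P = 60.375 / 0.507830157 ≈ 118.89.

£118.89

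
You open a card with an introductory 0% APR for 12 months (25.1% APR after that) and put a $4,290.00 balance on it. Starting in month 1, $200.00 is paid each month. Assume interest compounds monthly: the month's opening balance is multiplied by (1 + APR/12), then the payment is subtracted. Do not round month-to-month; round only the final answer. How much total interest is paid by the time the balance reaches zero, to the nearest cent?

Promo months 1–12 at r₀ = 0%/12 = 0; months 13+ at r₁ = 25.1%/12 = 0.0209167.
After month 12 (no interest yet): B = $4,290.00 − 12·$200.00 = $1,890.00.
Then at r₁ with $200.00/mo: n₂ = −ln(1 − r₁·B/P)/ln(1+r₁) ≈ 10.64 → 11 more payments.
Total paid = 22·$200.00 + $128.17 = $4,528.17; interest = $4,528.17 − $4,290.00 = $238.17.

$238.17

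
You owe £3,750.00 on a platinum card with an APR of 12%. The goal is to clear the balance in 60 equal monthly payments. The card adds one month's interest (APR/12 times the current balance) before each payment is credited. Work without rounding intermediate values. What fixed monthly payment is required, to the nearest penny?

£83.42

Monthly rate r = 12%/12 = 1% = 0.01.
Level-payment amortization: P = B₀·r / (1 − (1+r)^(−n)) = 3750.00·0.01 / (1 − 1.01^(−60)).
Denominator 1 − (1+r)^(−60) = 0.449550384.
P = 37.5 / 0.449550384 ≈ 83.42.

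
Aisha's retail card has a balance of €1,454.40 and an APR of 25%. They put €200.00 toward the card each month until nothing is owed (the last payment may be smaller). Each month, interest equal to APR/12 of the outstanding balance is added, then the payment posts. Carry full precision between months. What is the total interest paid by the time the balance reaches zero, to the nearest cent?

Monthly rate r = 25%/12 = 2.08333% = 0.0208333.
Payoff takes n = ⌈−ln(1 − rB₀/P)/ln(1+r)⌉ = ⌈7.968⌉ = 8 payments; the last is €193.57.
Total paid = 7·€200.00 + €193.57 = €1,593.57.
Total interest = total paid − principal = €1,593.57 − €1,454.40 = €139.17.

€139.17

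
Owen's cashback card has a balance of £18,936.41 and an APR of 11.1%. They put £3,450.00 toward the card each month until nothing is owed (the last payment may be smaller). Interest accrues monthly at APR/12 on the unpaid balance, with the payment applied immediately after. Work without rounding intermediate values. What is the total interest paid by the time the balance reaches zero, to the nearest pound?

£591

Monthly rate r = 11.1%/12 = 0.925% = 0.00925.
Payoff takes n = ⌈−ln(1 − rB₀/P)/ln(1+r)⌉ = ⌈5.659⌉ = 6 payments; the last is £2,277.35.
Total paid = 5·£3,450.00 + £2,277.35 = £19,527.35.
Total interest = total paid − principal = £19,527.35 − £18,936.41 = £590.94.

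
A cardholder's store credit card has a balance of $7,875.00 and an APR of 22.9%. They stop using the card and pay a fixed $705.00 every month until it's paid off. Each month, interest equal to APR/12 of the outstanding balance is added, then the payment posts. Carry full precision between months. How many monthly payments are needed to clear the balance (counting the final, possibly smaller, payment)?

Monthly rate r = 22.9%/12 = 1.90833% = 0.0190833.
Recurrence: B ← B·(1+r) − $705.00.
Month 1: interest $150.28; balance after payment $7,320.28.
Month 2: interest $139.70; balance after payment $6,754.98.
Closed form: n = −ln(1 − rB₀/P)/ln(1+r) = −ln(0.78684)/ln(1.01908) ≈ 12.682, so the balance reaches zero during payment 13.

13 payments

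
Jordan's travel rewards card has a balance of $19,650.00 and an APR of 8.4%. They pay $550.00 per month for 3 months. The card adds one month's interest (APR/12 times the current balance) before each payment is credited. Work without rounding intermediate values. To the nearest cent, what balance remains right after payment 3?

$18,403.97

Monthly rate r = 8.4%/12 = 0.7% = 0.007.
Each month: B ← B·(1+r) − $550.00.
Month 1: interest $137.55; balance after payment $19,237.55.
Month 2: interest $134.66; balance after payment $18,822.21.
Month 3: interest $131.76; balance after payment $18,403.97.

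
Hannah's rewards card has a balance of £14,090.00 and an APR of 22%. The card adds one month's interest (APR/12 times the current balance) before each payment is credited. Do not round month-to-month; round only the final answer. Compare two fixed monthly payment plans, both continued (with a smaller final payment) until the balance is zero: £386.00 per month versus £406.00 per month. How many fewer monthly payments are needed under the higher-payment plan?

5 fewer payments

Monthly rate r = 22%/12 = 1.83333% = 0.0183333.
At £386.00/mo: n = ⌈−ln(1 − rB₀/P)/ln(1+r)⌉ = 61 payments (last £345.51); total interest = total paid − £14,090.00 = £9,415.51.
At £406.00/mo: 56 payments (last £270.81); total interest £8,510.81.
Payments saved = 61 − 56 = 5.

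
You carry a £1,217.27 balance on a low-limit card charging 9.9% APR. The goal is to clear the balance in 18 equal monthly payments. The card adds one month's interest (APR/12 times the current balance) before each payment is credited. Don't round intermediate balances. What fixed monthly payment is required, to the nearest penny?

Monthly rate r = 9.9%/12 = 0.825% = 0.00825.
Level-payment amortization: P = B₀·r / (1 − (1+r)^(−n)) = 1217.27·0.00825 / (1 − 1.00825^(−18)).
Denominator 1 − (1+r)^(−18) = 0.13747469.
P = 10.0425 / 0.13747469 ≈ 73.05.

£73.05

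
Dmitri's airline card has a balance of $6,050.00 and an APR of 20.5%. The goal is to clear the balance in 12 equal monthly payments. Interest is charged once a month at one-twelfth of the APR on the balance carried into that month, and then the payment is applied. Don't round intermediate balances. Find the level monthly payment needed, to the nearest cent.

$561.89

Monthly rate r = 20.5%/12 = 1.70833% = 0.0170833.
Level-payment amortization: P = B₀·r / (1 − (1+r)^(−n)) = 6050.00·0.0170833 / (1 − 1.01708^(−12)).
Denominator 1 − (1+r)^(−12) = 0.183941021.
P = 103.354 / 0.183941021 ≈ 561.89.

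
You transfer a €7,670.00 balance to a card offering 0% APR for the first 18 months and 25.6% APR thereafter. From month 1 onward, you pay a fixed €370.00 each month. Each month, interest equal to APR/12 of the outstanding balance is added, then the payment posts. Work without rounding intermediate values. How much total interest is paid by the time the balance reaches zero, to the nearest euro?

€42

Promo months 1–18 at r₀ = 0%/12 = 0; months 19+ at r₁ = 25.6%/12 = 0.0213333.
After month 18 (no interest yet): B = €7,670.00 − 18·€370.00 = €1,010.00.
Then at r₁ with €370.00/mo: n₂ = −ln(1 − r₁·B/P)/ln(1+r₁) ≈ 2.84 → 3 more payments.
Total paid = 20·€370.00 + €312.18 = €7,712.18; interest = €7,712.18 − €7,670.00 = €42.18.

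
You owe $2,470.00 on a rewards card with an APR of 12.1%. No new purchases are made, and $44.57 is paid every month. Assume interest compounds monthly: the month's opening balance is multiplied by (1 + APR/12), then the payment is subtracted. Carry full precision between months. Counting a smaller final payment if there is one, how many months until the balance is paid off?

Monthly rate r = 12.1%/12 = 1.00833% = 0.0100833.
Recurrence: B ← B·(1+r) − $44.57.
Month 1: interest $24.91; balance after payment $2,450.34.
Month 2: interest $24.71; balance after payment $2,430.47.
Closed form: n = −ln(1 − rB₀/P)/ln(1+r) = −ln(0.4412)/ln(1.01008) ≈ 81.558, so the balance reaches zero during payment 82.

82 payments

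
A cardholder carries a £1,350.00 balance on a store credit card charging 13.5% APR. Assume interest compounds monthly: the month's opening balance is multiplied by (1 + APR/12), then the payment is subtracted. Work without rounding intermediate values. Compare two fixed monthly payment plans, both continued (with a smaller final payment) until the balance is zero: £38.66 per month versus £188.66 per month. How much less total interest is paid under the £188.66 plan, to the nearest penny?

£308.77

Monthly rate r = 13.5%/12 = 1.125% = 0.01125.
At £38.66/mo: n = ⌈−ln(1 − rB₀/P)/ln(1+r)⌉ = 45 payments (last £23.34); total interest = total paid − £1,350.00 = £374.38.
At £188.66/mo: 8 payments (last £94.99); total interest £65.61.
Interest saved = £374.38 − £65.61 = £308.77.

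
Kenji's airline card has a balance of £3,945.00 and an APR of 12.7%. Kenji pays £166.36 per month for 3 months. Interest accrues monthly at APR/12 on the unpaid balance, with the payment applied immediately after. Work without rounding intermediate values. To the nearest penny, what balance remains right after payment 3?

£3,567.20

Monthly rate r = 12.7%/12 = 1.05833% = 0.0105833.
Each month: B ← B·(1+r) − £166.36.
Month 1: interest £41.75; balance after payment £3,820.39.
Month 2: interest £40.43; balance after payment £3,694.46.
Month 3: interest £39.10; balance after payment £3,567.20.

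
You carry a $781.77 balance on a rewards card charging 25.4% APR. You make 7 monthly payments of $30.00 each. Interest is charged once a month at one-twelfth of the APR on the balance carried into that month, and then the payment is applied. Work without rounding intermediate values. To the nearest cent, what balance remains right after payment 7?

$681.41

Monthly rate r = 25.4%/12 = 2.11667% = 0.0211667.
Each month: B ← B·(1+r) − $30.00.
Month 1: interest $16.55; balance after payment $768.32.
Month 2: interest $16.26; balance after payment $754.58.
Month 3: interest $15.97; balance after payment $740.55.
Month 4: interest $15.68; balance after payment $726.23.
Month 5: interest $15.37; balance after payment $711.60.
Month 6: interest $15.06; balance after payment $696.66.
Month 7: interest $14.75; balance after payment $681.41.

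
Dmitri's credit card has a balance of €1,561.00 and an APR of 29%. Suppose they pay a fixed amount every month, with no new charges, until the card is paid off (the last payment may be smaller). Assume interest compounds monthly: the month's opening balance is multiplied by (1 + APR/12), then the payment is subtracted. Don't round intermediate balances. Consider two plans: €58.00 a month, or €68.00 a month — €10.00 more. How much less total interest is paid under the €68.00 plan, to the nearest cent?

€248.51

Monthly rate r = 29%/12 = 2.41667% = 0.0241667.
At €58.00/mo: n = ⌈−ln(1 − rB₀/P)/ln(1+r)⌉ = 45 payments (last €0.80); total interest = total paid − €1,561.00 = €991.80.
At €68.00/mo: 34 payments (last €60.29); total interest €743.29.
Interest saved = €991.80 − €743.29 = €248.51.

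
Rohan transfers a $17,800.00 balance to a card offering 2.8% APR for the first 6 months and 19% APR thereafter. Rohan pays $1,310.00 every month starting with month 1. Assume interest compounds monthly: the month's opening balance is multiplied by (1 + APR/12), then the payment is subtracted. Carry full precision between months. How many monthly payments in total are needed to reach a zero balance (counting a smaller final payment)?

15 months

Promo months 1–6 at r₀ = 2.8%/12 = 0.00233333; months 7+ at r₁ = 19%/12 = 0.0158333.
After month 6: iterate B ← B·(1+r₀) − $1,310.00 for 6 months → $10,144.67.
Then at r₁ with $1,310.00/mo: n₂ = −ln(1 − r₁·B/P)/ln(1+r₁) ≈ 8.33 → 9 more payments.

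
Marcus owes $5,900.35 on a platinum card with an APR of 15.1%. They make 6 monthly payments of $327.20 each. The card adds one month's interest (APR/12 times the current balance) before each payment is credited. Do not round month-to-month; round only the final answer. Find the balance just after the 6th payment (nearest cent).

$4,334.07

Monthly rate r = 15.1%/12 = 1.25833% = 0.0125833.
Each month: B ← B·(1+r) − $327.20.
Month 1: interest $74.25; balance after payment $5,647.40.
Month 2: interest $71.06; balance after payment $5,391.26.
Month 3: interest $67.84; balance after payment $5,131.90.
Month 4: interest $64.58; balance after payment $4,869.28.
Month 5: interest $61.27; balance after payment $4,603.35.
Month 6: interest $57.93; balance after payment $4,334.07.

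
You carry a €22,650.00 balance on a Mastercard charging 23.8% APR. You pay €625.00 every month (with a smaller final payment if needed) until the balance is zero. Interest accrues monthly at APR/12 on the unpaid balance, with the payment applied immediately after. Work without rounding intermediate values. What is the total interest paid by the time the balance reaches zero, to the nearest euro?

€17,722

Monthly rate r = 23.8%/12 = 1.98333% = 0.0198333.
Payoff takes n = ⌈−ln(1 − rB₀/P)/ln(1+r)⌉ = ⌈64.593⌉ = 65 payments; the last is €371.82.
Total paid = 64·€625.00 + €371.82 = €40,371.82.
Total interest = total paid − principal = €40,371.82 − €22,650.00 = €17,721.82.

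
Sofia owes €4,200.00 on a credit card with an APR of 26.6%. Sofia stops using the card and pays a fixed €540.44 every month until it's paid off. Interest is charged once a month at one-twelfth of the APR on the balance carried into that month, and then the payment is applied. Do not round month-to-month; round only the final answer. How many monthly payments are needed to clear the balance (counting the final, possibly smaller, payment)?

9 payments

Monthly rate r = 26.6%/12 = 2.21667% = 0.0221667.
Recurrence: B ← B·(1+r) − €540.44.
Month 1: interest €93.10; balance after payment €3,752.66.
Month 2: interest €83.18; balance after payment €3,295.40.
Closed form: n = −ln(1 − rB₀/P)/ln(1+r) = −ln(0.82773)/ln(1.02217) ≈ 8.623, so the balance reaches zero during payment 9.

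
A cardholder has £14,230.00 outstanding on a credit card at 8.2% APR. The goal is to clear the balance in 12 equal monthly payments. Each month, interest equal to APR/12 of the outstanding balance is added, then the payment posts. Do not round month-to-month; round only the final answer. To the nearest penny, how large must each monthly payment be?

£1,239.16

Monthly rate r = 8.2%/12 = 0.683333% = 0.00683333.
Level-payment amortization: P = B₀·r / (1 − (1+r)^(−n)) = 14230.00·0.00683333 / (1 − 1.00683^(−12)).
Denominator 1 − (1+r)^(−12) = 0.0784710656.
P = 97.2383 / 0.0784710656 ≈ 1239.16.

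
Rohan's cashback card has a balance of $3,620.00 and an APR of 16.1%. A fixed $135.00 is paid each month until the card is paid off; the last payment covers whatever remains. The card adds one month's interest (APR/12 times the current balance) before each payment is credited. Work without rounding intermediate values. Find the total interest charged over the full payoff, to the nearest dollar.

Monthly rate r = 16.1%/12 = 1.34167% = 0.0134167.
Payoff takes n = ⌈−ln(1 − rB₀/P)/ln(1+r)⌉ = ⌈33.459⌉ = 34 payments; the last is $62.16.
Total paid = 33·$135.00 + $62.16 = $4,517.16.
Total interest = total paid − principal = $4,517.16 − $3,620.00 = $897.16.

$897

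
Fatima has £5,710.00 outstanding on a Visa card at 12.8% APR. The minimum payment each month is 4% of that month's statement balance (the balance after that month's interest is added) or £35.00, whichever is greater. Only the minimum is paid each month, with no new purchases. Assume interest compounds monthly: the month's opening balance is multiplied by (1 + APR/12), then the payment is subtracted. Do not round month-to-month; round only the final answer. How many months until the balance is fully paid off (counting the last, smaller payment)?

Monthly rate r = 12.8%/12 = 1.06667% = 0.0106667.
While 4% of the post-interest balance exceeds £35.00, each month B ← (B·(1+r))·(1 − 0.04), i.e. B shrinks by the factor (1+r)·0.96 = 0.97024.
This holds for months 1–63. Entering month 64 the balance is £851.19; 4% of the post-interest balance is now below £35.00, so the flat £35.00 minimum applies from here.
From month 64 a fixed £35.00 at rate r clears £851.19 in 29 more payments. Total: 63 + 29 = 92 months.

92 months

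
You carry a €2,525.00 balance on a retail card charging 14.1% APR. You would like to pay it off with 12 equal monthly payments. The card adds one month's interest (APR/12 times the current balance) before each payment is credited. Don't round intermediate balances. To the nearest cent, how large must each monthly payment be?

€226.83

Monthly rate r = 14.1%/12 = 1.175% = 0.01175.
Level-payment amortization: P = B₀·r / (1 − (1+r)^(−n)) = 2525.00·0.01175 / (1 − 1.01175^(−12)).
Denominator 1 − (1+r)^(−12) = 0.130796546.
P = 29.6687 / 0.130796546 ≈ 226.83.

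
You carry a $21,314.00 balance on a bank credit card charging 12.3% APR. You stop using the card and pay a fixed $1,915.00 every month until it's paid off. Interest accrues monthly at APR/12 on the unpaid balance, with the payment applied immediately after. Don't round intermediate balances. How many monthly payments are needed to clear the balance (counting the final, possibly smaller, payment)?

Monthly rate r = 12.3%/12 = 1.025% = 0.01025.
Recurrence: B ← B·(1+r) − $1,915.00.
Month 1: interest $218.47; balance after payment $19,617.47.
Month 2: interest $201.08; balance after payment $17,903.55.
Closed form: n = −ln(1 − rB₀/P)/ln(1+r) = −ln(0.88592)/ln(1.01025) ≈ 11.878, so the balance reaches zero during payment 12.

12 months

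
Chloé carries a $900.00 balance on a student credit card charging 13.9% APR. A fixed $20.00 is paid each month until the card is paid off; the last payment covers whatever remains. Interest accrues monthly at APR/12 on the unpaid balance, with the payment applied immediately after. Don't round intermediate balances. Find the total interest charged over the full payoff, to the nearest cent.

$379.14

Monthly rate r = 13.9%/12 = 1.15833% = 0.0115833.
Payoff takes n = ⌈−ln(1 − rB₀/P)/ln(1+r)⌉ = ⌈63.957⌉ = 64 payments; the last is $19.14.
Total paid = 63·$20.00 + $19.14 = $1,279.14.
Total interest = total paid − principal = $1,279.14 − $900.00 = $379.14.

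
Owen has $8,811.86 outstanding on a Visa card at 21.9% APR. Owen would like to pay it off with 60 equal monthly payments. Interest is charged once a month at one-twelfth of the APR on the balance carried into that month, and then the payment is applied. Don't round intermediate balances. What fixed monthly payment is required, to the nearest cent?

$242.87

Monthly rate r = 21.9%/12 = 1.825% = 0.01825.
Level-payment amortization: P = B₀·r / (1 − (1+r)^(−n)) = 8811.86·0.01825 / (1 − 1.01825^(−60)).
Denominator 1 − (1+r)^(−60) = 0.662141481.
P = 160.816 / 0.662141481 ≈ 242.87.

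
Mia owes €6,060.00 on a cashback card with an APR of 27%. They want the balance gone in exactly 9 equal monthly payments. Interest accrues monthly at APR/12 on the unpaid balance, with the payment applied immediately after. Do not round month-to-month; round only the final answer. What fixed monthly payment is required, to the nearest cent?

€751.33

Monthly rate r = 27%/12 = 2.25% = 0.0225.
Level-payment amortization: P = B₀·r / (1 − (1+r)^(−n)) = 6060.00·0.0225 / (1 − 1.0225^(−9)).
Denominator 1 − (1+r)^(−9) = 0.18147839.
P = 136.35 / 0.18147839 ≈ 751.33.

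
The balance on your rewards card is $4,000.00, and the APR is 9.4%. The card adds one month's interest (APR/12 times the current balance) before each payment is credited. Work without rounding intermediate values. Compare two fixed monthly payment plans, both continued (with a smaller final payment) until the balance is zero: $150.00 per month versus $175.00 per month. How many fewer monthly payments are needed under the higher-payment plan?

5 fewer payments

Monthly rate r = 9.4%/12 = 0.783333% = 0.00783333.
At $150.00/mo: n = ⌈−ln(1 − rB₀/P)/ln(1+r)⌉ = 31 payments (last $4.49); total interest = total paid − $4,000.00 = $504.49.
At $175.00/mo: 26 payments (last $49.93); total interest $424.93.
Payments saved = 31 − 26 = 5.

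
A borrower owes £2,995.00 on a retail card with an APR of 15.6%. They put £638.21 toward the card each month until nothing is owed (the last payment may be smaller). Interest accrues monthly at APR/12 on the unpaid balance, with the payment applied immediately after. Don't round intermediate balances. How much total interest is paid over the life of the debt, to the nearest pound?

£116

Monthly rate r = 15.6%/12 = 1.3% = 0.013.
Payoff takes n = ⌈−ln(1 − rB₀/P)/ln(1+r)⌉ = ⌈4.873⌉ = 5 payments; the last is £557.91.
Total paid = 4·£638.21 + £557.91 = £3,110.75.
Total interest = total paid − principal = £3,110.75 − £2,995.00 = £115.75.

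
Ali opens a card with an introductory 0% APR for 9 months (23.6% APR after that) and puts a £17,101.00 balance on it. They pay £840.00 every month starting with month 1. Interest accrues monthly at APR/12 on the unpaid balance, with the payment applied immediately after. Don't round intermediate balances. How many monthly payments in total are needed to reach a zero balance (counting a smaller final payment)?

Promo months 1–9 at r₀ = 0%/12 = 0; months 10+ at r₁ = 23.6%/12 = 0.0196667.
After month 9 (no interest yet): B = £17,101.00 − 9·£840.00 = £9,541.00.
Then at r₁ with £840.00/mo: n₂ = −ln(1 − r₁·B/P)/ln(1+r₁) ≈ 12.98 → 13 more payments.

22 months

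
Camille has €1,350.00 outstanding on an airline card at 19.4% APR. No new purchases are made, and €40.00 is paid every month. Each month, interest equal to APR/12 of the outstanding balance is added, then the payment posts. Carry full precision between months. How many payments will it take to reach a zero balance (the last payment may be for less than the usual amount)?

50 payments

Monthly rate r = 19.4%/12 = 1.61667% = 0.0161667.
Recurrence: B ← B·(1+r) − €40.00.
Month 1: interest €21.82; balance after payment €1,331.83.
Month 2: interest €21.53; balance after payment €1,313.36.
Closed form: n = −ln(1 − rB₀/P)/ln(1+r) = −ln(0.45437)/ln(1.01617) ≈ 49.187, so the balance reaches zero during payment 50.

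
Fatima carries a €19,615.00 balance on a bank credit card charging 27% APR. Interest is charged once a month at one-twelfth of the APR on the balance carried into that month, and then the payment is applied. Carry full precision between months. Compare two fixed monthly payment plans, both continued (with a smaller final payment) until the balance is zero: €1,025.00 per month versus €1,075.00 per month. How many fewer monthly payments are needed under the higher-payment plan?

2 fewer payments

Monthly rate r = 27%/12 = 2.25% = 0.0225.
At €1,025.00/mo: n = ⌈−ln(1 − rB₀/P)/ln(1+r)⌉ = 26 payments (last €318.44); total interest = total paid − €19,615.00 = €6,328.44.
At €1,075.00/mo: 24 payments (last €813.65); total interest €5,923.65.
Payments saved = 26 − 24 = 2.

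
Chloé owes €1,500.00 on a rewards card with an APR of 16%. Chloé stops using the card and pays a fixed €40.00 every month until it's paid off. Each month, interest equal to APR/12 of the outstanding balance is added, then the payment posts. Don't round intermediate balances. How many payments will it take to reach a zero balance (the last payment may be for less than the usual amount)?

Monthly rate r = 16%/12 = 1.33333% = 0.0133333.
Recurrence: B ← B·(1+r) − €40.00.
Month 1: interest €20.00; balance after payment €1,480.00.
Month 2: interest €19.73; balance after payment €1,459.73.
Closed form: n = −ln(1 − rB₀/P)/ln(1+r) = −ln(0.5)/ln(1.01333) ≈ 52.332, so the balance reaches zero during payment 53.

53 months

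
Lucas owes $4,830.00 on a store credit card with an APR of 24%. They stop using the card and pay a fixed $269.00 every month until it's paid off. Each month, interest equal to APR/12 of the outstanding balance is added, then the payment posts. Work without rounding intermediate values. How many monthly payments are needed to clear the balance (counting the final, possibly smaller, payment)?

23 payments

Monthly rate r = 24%/12 = 2% = 0.02.
Recurrence: B ← B·(1+r) − $269.00.
Month 1: interest $96.60; balance after payment $4,657.60.
Month 2: interest $93.15; balance after payment $4,481.75.
Closed form: n = −ln(1 − rB₀/P)/ln(1+r) = −ln(0.64089)/ln(1.02) ≈ 22.466, so the balance reaches zero during payment 23.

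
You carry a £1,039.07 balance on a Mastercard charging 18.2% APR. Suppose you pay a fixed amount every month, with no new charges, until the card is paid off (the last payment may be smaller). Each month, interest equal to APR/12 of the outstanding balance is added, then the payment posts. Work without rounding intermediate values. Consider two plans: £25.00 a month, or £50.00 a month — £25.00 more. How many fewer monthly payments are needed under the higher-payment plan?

Monthly rate r = 18.2%/12 = 1.51667% = 0.0151667.
At £25.00/mo: n = ⌈−ln(1 − rB₀/P)/ln(1+r)⌉ = 67 payments (last £2.95); total interest = total paid − £1,039.07 = £613.88.
At £50.00/mo: 26 payments (last £7.64); total interest £218.57.
Payments saved = 67 − 26 = 41.

41 fewer payments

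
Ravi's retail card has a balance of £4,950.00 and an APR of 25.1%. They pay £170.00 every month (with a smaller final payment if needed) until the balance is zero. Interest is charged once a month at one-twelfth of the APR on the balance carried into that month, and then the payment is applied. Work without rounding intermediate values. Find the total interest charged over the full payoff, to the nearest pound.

£2,763

Monthly rate r = 25.1%/12 = 2.09167% = 0.0209167.
Payoff takes n = ⌈−ln(1 − rB₀/P)/ln(1+r)⌉ = ⌈45.368⌉ = 46 payments; the last is £62.98.
Total paid = 45·£170.00 + £62.98 = £7,712.98.
Total interest = total paid − principal = £7,712.98 − £4,950.00 = £2,762.98.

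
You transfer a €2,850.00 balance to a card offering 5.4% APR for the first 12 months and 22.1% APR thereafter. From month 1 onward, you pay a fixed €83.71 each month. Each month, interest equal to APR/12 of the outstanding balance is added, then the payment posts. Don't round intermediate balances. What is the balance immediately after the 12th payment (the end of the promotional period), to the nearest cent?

Promo months 1–12 at r₀ = 5.4%/12 = 0.0045; months 13+ at r₁ = 22.1%/12 = 0.0184167.
After month 12: iterate B ← B·(1+r₀) − €83.71 for 12 months → €1,978.01.

€1,978.01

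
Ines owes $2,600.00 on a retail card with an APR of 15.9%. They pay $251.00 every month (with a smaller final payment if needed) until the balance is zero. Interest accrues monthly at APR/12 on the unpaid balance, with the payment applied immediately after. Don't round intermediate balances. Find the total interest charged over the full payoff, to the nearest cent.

$215.41

Monthly rate r = 15.9%/12 = 1.325% = 0.01325.
Payoff takes n = ⌈−ln(1 − rB₀/P)/ln(1+r)⌉ = ⌈11.216⌉ = 12 payments; the last is $54.41.
Total paid = 11·$251.00 + $54.41 = $2,815.41.
Total interest = total paid − principal = $2,815.41 − $2,600.00 = $215.41.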